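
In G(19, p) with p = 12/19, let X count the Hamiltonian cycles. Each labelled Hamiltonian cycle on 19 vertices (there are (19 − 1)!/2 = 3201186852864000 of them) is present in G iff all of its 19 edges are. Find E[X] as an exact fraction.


K_19 has (19 − 1)!/2 = 3201186852864000 labelled Hamiltonian cycles.
For each such Hamiltonian cycle H, let X_H = 1 if all 19 edges of H are present in G. Then P[X_H = 1] = p^{19} = (12/19)^{19} = 319479999370622926848/1978419655660313589123979.
By linearity: E[X] = Σ_H E[X_H] = 3201186852864000 · p^{19} = 3201186852864000 · 319479999370622926848/1978419655660313589123979 = 1022715173738237107931793611292672000/1978419655660313589123979.
Numerically: E[X] ≈ 5.17e+11.

E[X] = 3201186852864000 · (12/19)^{19} = 1022715173738237107931793611292672000/1978419655660313589123979 ≈ 5.17e+11.


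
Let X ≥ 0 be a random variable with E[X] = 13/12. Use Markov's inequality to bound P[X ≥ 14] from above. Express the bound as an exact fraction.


μ = E[X] = 13/12, a = 14.
Markov: P[X ≥ 14] ≤ μ/a = (13/12)/14 = 13/168.
Numerically: ≈ 0.077381.
(Since a = 14 > μ = 1.083333, the bound 13/168 is < 1 and informative.)

P[X ≥ 14] ≤ 13/168 ≈ 0.077381.


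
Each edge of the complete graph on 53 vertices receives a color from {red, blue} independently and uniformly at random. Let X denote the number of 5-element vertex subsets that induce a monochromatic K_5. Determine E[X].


Let X = Σ_S X_S over the C(53, 5) = 2869685 subsets S of size 5, where X_S = 1 if the K_5 on S is monochromatic.
For a fixed S, the K_5 on S has C(5, 2) = 10 edges. P[all 10 edges red] = (1/2)^10, and likewise for blue, so P[monochromatic] = 2·(1/2)^10 = 2^{1 − 10} = 1/512.
By linearity of expectation: E[X] = C(53, 5) · 2^{1 − 10} = 2869685 · 1/512 = 2869685/512.
Numerically: E[X] ≈ 5604.8535.

E[X] = C(53,5)·2^(1−C(5,2)) = 2869685/512 ≈ 5604.8535.


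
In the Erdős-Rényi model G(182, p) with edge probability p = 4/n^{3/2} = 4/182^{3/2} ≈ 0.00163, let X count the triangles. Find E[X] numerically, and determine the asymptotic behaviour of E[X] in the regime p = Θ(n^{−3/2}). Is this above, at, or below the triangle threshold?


Number of potential triangles: C(182, 3) = 988260.
Each occurs with probability p³ ≈ (0.00163)³ ≈ 4.32373e-09.
By linearity: E[X] = C(182, 3)·p³ ≈ 988260 · 4.32373e-09 ≈ 0.004.
Since α = 3/2 > 1, p = c/n^{3/2} = o(1/n) is below the triangle threshold p ~ 1/n. Asymptotically E[X] ~ (c³/6)·n^{3(1−α)} = (4³/6)·n^{-1.5} → 0, so by Markov's inequality G has no triangles w.h.p.

E[X] ≈ 0.004; in regime p = Θ(1/n^{3/2}) E[X] tends to 0 (below the triangle threshold p ~ 1/n).


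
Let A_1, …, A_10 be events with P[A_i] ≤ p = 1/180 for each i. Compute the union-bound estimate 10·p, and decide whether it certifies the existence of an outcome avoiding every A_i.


Union bound: P[∪_{i=1}^{10} A_i] ≤ Σ_i P[A_i] ≤ 10·p = 10·(1/180) = 1/18.
Numerically: 1/18 ≈ 0.0555556.
Is 1/18 < 1? YES.
Since P[∪ A_i] ≤ 1/18 < 1, the complement has P[∩ A_i^c] ≥ 1 − 1/18 = 17/18 > 0, so some outcome avoids every A_i.

10·p = 1/18 ≈ 0.0555556; existence CERTIFIED by the union bound.


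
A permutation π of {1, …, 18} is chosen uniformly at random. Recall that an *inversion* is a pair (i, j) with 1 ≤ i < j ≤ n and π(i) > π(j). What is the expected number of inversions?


Write X = Σ X_I over the C(18, 2) = 153 pairs i < j, with X_I the indicator of one inversion.
There are 153 indicators.
For each fixed pair i < j, the values π(i) and π(j) are two distinct elements of {1, …, 18} in uniformly random order; by symmetry P[π(i) > π(j)] = 1/2.
By linearity: E[X] = 153 · (1/2) = C(18, 2) · (1/2) = 153/2 = 153/2 ≈ 76.500.

E[X] = 153/2 = 76.500.


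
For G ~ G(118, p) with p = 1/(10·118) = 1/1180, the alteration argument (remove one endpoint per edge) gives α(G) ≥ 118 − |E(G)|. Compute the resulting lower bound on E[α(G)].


E[|E(G)|] = C(118, 2)·p = 6903 · (1/1180) = 117/20.
E[α(G)] ≥ n − E[|E(G)|] = 118 − 117/20 = 2243/20.
Numerically: ≈ 112.15000.
(This is only a lower bound; the true E[α(G)] may be larger.)

E[α(G)] ≥ 2243/20 ≈ 112.15000.


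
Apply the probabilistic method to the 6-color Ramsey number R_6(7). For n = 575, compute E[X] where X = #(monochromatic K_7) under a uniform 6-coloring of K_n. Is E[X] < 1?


E[X] = C(575, 7) · 6^{1 − 21} = 3974871393896975 · 6^{−20} = 3974871393896975/3656158440062976.
As a reduced fraction: E[X] = 3974871393896975/3656158440062976 ≈ 1.08717.
Is E[X] < 1? NO.
Since E[X] ≥ 1, the first-moment bound is inconclusive at n = 575; it does NOT by itself certify R_6(7) > 575.

E[X] = 3974871393896975/3656158440062976 ≈ 1.08717; E[X] ≥ 1; first-moment method inconclusive here.


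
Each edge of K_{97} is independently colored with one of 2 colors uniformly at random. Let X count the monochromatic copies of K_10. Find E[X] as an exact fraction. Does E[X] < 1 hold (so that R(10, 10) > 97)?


E[X] = C(97, 10) · 2^{1 − 45} = 12576469727536 · 2^{−44} = 12576469727536/17592186044416.
As a reduced fraction: E[X] = 786029357971/1099511627776 ≈ 0.71489.
Is E[X] < 1? YES.
Since E[X] < 1, there exists a 2-coloring of K_{97} with no monochromatic K_10; hence R(10, 10) > 97.

E[X] = 786029357971/1099511627776 ≈ 0.71489; E[X] < 1, so R(10, 10) > 97.


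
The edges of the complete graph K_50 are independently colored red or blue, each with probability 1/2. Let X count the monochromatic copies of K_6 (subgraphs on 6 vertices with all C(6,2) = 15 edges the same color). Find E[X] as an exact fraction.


Let X = Σ_S X_S over the C(50, 6) = 15890700 subsets S of size 6, where X_S = 1 if the K_6 on S is monochromatic.
For a fixed S, the K_6 on S has C(6, 2) = 15 edges. P[all 15 edges red] = (1/2)^15, and likewise for blue, so P[monochromatic] = 2·(1/2)^15 = 2^{1 − 15} = 1/16384.
By linearity: E[X] = C(50, 6) · 2^{1 − 15} = 15890700 · 1/16384 = 3972675/4096.
Numerically: E[X] ≈ 969.8914.

E[X] = C(50,6)·2^(1−C(6,2)) = 3972675/4096 ≈ 969.8914.


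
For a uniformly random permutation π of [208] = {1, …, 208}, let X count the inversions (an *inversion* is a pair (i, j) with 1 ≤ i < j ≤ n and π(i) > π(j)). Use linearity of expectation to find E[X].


Write X = Σ X_I over the C(208, 2) = 21528 pairs i < j, with X_I the indicator of one inversion.
There are 21528 indicators.
For each fixed pair i < j, the values π(i) and π(j) are two distinct elements of {1, …, 208} in uniformly random order; by symmetry P[π(i) > π(j)] = 1/2.
By linearity: E[X] = 21528 · (1/2) = C(208, 2) · (1/2) = 21528/2 = 10764 ≈ 10764.00000.

E[X] = 10764 = 10764.00000.


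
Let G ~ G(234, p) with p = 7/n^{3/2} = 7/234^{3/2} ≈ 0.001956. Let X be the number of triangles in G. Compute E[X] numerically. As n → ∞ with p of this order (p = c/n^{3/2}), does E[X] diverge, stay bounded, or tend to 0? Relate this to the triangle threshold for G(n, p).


Number of potential triangles: C(234, 3) = 2108184.
Each occurs with probability p³ ≈ (0.001956)³ ≈ 7.478642e-09.
By linearity: E[X] = C(234, 3)·p³ ≈ 2108184 · 7.478642e-09 ≈ 0.0158.
Since α = 3/2 > 1, p = c/n^{3/2} = o(1/n) is below the triangle threshold p ~ 1/n. Asymptotically E[X] ~ (c³/6)·n^{3(1−α)} = (7³/6)·n^{-1.5} → 0, so by Markov's inequality G has no triangles w.h.p.

E[X] ≈ 0.0158; in regime p = Θ(1/n^{3/2}) E[X] tends to 0 (below the triangle threshold p ~ 1/n).


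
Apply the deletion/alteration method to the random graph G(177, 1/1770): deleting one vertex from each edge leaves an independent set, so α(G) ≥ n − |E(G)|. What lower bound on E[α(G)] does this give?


E[|E(G)|] = C(177, 2)·p = 15576 · (1/1770) = 44/5.
E[α(G)] ≥ n − E[|E(G)|] = 177 − 44/5 = 841/5.
Numerically: ≈ 168.20000.
(This is only a lower bound; the true E[α(G)] may be larger.)

E[α(G)] ≥ 841/5 ≈ 168.20000.


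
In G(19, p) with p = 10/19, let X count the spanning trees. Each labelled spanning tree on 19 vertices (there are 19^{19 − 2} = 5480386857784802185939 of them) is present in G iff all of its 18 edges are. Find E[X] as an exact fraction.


K_19 has 19^{19 − 2} = 5480386857784802185939 labelled spanning trees.
For each such spanning tree H, let X_H = 1 if all 18 edges of H are present in G. Then P[X_H = 1] = p^{18} = (10/19)^{18} = 1000000000000000000/104127350297911241532841.
By linearity: E[X] = Σ_H E[X_H] = 5480386857784802185939 · p^{18} = 5480386857784802185939 · 1000000000000000000/104127350297911241532841 = 1000000000000000000/19.
Numerically: E[X] ≈ 5.26316e+16.

E[X] = 5480386857784802185939 · (10/19)^{18} = 1000000000000000000/19 ≈ 5.26316e+16.


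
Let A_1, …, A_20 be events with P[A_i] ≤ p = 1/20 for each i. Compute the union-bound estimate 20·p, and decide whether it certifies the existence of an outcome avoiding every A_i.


Union bound: P[∪_{i=1}^{20} A_i] ≤ Σ_i P[A_i] ≤ 20·p = 20·(1/20) = 1.
Numerically: 1 ≈ 1.0000000.
Is 1 < 1? NO.
Since the bound 1 is ≥ 1, the union bound is uninformative here; it does NOT by itself certify existence.

20·p = 1 ≈ 1.0000000; existence NOT certified by the union bound.


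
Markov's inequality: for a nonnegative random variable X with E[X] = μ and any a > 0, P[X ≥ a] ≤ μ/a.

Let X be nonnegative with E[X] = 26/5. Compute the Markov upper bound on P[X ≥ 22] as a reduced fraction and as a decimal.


μ = E[X] = 26/5, a = 22.
Markov: P[X ≥ 22] ≤ μ/a = (26/5)/22 = 13/55.
Numerically: ≈ 0.236.
(Since a = 22 > μ = 5.200, the bound 13/55 is < 1 and informative.)

P[X ≥ 22] ≤ 13/55 ≈ 0.236.


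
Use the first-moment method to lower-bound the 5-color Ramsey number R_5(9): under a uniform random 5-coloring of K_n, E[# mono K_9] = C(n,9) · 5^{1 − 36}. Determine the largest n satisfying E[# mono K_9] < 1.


We need C(n, 9) · 5^{1 − 36} < 1, i.e. C(n, 9) < 5^{36 − 1} = 2910383045673370361328125.
Check values of n near the boundary:
  n = 2167: C(2167, 9) = 2855899084841489792706810; 2855899084841489792706810 < 2910383045673370361328125? YES
  n = 2168: C(2168, 9) = 2867804175977929537095120; 2867804175977929537095120 < 2910383045673370361328125? YES
  n = 2169: C(2169, 9) = 2879753360044504243499683; 2879753360044504243499683 < 2910383045673370361328125? YES
  n = 2170: C(2170, 9) = 2891746779868845075610510; 2891746779868845075610510 < 2910383045673370361328125? YES
  n = 2171: C(2171, 9) = 2903784578674959601827205; 2903784578674959601827205 < 2910383045673370361328125? YES
  n = 2172: C(2172, 9) = 2915866900084148060642020; 2915866900084148060642020 < 2910383045673370361328125? NO
  n = 2173: C(2173, 9) = 2927993888115921319674265; 2927993888115921319674265 < 2910383045673370361328125? NO
  n = 2174: C(2174, 9) = 2940165687188920530702934; 2940165687188920530702934 < 2910383045673370361328125? NO
The largest n with C(n, 9) < 2910383045673370361328125 is n = 2171 (where E[X] = 580756915734991920365441/582076609134674072265625 ≈ 0.9977). Hence R_5(9) > 2171, i.e. R_5(9) ≥ 2172.

Largest n = 2171; hence R_5(9) > 2171.


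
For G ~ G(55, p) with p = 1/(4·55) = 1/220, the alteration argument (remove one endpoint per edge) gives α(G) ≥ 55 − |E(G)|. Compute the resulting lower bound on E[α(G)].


E[|E(G)|] = C(55, 2)·p = 1485 · (1/220) = 27/4.
E[α(G)] ≥ n − E[|E(G)|] = 55 − 27/4 = 193/4.
Numerically: ≈ 48.25000.
(This is only a lower bound; the true E[α(G)] may be larger.)

E[α(G)] ≥ 193/4 ≈ 48.25000.


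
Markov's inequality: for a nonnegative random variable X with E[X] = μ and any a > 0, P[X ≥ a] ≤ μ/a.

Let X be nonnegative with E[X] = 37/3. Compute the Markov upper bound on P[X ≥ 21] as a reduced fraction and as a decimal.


μ = E[X] = 37/3, a = 21.
Markov: P[X ≥ 21] ≤ μ/a = (37/3)/21 = 37/63.
Numerically: ≈ 0.587.
(Since a = 21 > μ = 12.333, the bound 37/63 is < 1 and informative.)

P[X ≥ 21] ≤ 37/63 ≈ 0.587.


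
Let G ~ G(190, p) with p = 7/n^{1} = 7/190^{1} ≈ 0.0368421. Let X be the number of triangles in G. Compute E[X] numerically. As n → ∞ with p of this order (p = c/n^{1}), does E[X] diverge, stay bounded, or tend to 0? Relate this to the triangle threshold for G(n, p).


Number of potential triangles: C(190, 3) = 1125180.
Each occurs with probability p³ ≈ (0.0368421)³ ≈ 5.00072897e-05.
By linearity: E[X] = C(190, 3)·p³ ≈ 1125180 · 5.00072897e-05 ≈ 56.267202.
Here α = 1, so p = 7/n is exactly at the triangle threshold p ~ 1/n. Asymptotically E[X] → c³/6 = 7³/6 = 343/6 ≈ 57.166667, a bounded constant. In this regime the triangle count is asymptotically Poisson(c³/6).

E[X] ≈ 56.267202; in regime p = Θ(1/n^{1}) E[X] stays bounded (at the triangle threshold p ~ 1/n).


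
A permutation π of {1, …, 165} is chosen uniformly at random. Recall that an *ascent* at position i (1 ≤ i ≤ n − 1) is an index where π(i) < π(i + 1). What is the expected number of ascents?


Write X = Σ X_I over i = 1, …, 164, with X_I the indicator of one ascent.
There are 164 indicators.
For each fixed i, the pair (π(i), π(i+1)) is a uniformly random ordered pair of distinct values from {1, …, 165}; by symmetry P[π(i) < π(i+1)] = 1/2.
By linearity: E[X] = 164 · (1/2) = (165 − 1) · (1/2) = 82 ≈ 82.0000.

E[X] = 82 = 82.0000.


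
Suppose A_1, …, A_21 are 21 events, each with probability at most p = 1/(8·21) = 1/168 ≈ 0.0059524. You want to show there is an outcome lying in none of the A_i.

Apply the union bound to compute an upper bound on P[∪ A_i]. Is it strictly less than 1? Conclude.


Union bound: P[∪_{i=1}^{21} A_i] ≤ Σ_i P[A_i] ≤ 21·p = 21·(1/168) = 1/8.
Numerically: 1/8 ≈ 0.1250000.
Is 1/8 < 1? YES.
Since P[∪ A_i] ≤ 1/8 < 1, the complement has P[∩ A_i^c] ≥ 1 − 1/8 = 7/8 > 0, so some outcome avoids every A_i.

21·p = 1/8 ≈ 0.1250000; existence CERTIFIED by the union bound.


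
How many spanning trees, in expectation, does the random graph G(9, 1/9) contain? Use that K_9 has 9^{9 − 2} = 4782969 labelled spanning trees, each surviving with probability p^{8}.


K_9 has 9^{9 − 2} = 4782969 labelled spanning trees.
For each such spanning tree H, let X_H = 1 if all 8 edges of H are present in G. Then P[X_H = 1] = p^{8} = (1/9)^{8} = 1/43046721.
By linearity: E[X] = Σ_H E[X_H] = 4782969 · p^{8} = 4782969 · 1/43046721 = 1/9.
Numerically: E[X] ≈ 0.111.

E[X] = 4782969 · (1/9)^{8} = 1/9 ≈ 0.111.


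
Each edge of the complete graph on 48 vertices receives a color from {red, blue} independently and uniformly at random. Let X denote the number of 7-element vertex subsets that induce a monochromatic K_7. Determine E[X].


Let X = Σ_S X_S over the C(48, 7) = 73629072 subsets S of size 7, where X_S = 1 if the K_7 on S is monochromatic.
For a fixed S, the K_7 on S has C(7, 2) = 21 edges. P[all 21 edges red] = (1/2)^21, and likewise for blue, so P[monochromatic] = 2·(1/2)^21 = 2^{1 − 21} = 1/1048576.
Summing: E[X] = C(48, 7) · 2^{1 − 21} = 73629072 · 1/1048576 = 4601817/65536.
Numerically: E[X] ≈ 70.21815.

E[X] = C(48,7)·2^(1−C(7,2)) = 4601817/65536 ≈ 70.21815.


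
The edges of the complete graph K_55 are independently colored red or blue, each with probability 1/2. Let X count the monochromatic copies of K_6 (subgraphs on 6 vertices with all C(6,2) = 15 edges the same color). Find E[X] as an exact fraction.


Let X = Σ_S X_S over the C(55, 6) = 28989675 subsets S of size 6, where X_S = 1 if the K_6 on S is monochromatic.
For a fixed S, the K_6 on S has C(6, 2) = 15 edges. P[all 15 edges red] = (1/2)^15, and likewise for blue, so P[monochromatic] = 2·(1/2)^15 = 2^{1 − 15} = 1/16384.
By linearity of expectation: E[X] = C(55, 6) · 2^{1 − 15} = 28989675 · 1/16384 = 28989675/16384.
Numerically: E[X] ≈ 1769.38934.

E[X] = C(55,6)·2^(1−C(6,2)) = 28989675/16384 ≈ 1769.38934.


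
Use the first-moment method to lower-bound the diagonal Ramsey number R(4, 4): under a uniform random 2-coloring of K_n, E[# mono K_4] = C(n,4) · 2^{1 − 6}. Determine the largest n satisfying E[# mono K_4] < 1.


We need C(n, 4) · 2^{1 − 6} < 1, i.e. C(n, 4) < 2^{6 − 1} = 32.
Check values of n near the boundary:
  n = 4: C(4, 4) = 1; 1 < 32? YES
  n = 5: C(5, 4) = 5; 5 < 32? YES
  n = 6: C(6, 4) = 15; 15 < 32? YES
  n = 7: C(7, 4) = 35; 35 < 32? NO
  n = 8: C(8, 4) = 70; 70 < 32? NO
The largest n with C(n, 4) < 32 is n = 6 (where E[X] = 15/32 ≈ 0.4687500). Hence R(4, 4) > 6, i.e. R(4, 4) ≥ 7.

Largest n = 6; hence R(4, 4) > 6.


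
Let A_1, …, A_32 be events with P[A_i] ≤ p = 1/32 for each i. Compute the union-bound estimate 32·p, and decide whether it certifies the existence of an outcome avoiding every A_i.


Union bound: P[∪_{i=1}^{32} A_i] ≤ Σ_i P[A_i] ≤ 32·p = 32·(1/32) = 1.
Numerically: 1 ≈ 1.000000.
Is 1 < 1? NO.
Since the bound 1 is ≥ 1, the union bound is uninformative here; it does NOT by itself certify existence.

32·p = 1 ≈ 1.000000; existence NOT certified by the union bound.


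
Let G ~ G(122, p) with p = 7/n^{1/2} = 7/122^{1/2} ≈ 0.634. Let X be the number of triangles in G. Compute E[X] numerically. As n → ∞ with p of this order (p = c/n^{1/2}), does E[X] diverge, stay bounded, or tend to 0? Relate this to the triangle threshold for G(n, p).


Number of potential triangles: C(122, 3) = 295240.
Each occurs with probability p³ ≈ (0.634)³ ≈ 2.54539e-01.
By linearity: E[X] = C(122, 3)·p³ ≈ 295240 · 2.54539e-01 ≈ 75150.101.
Since α = 1/2 < 1, p = c/n^{1/2} ≫ 1/n is above the triangle threshold p ~ 1/n. Asymptotically E[X] ~ (c³/6)·n^{3(1−α)} = (7³/6)·n^{1.5} → ∞; triangles are abundant w.h.p.

E[X] ≈ 75150.101; in regime p = Θ(1/n^{1/2}) E[X] diverges (above the triangle threshold p ~ 1/n).


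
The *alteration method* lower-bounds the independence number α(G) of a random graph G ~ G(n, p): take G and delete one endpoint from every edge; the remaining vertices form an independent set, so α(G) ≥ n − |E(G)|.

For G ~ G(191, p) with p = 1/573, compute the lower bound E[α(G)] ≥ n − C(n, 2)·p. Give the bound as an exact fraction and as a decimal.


E[|E(G)|] = C(191, 2)·p = 18145 · (1/573) = 95/3.
E[α(G)] ≥ n − E[|E(G)|] = 191 − 95/3 = 478/3.
Numerically: ≈ 159.333333.
(This is only a lower bound; the true E[α(G)] may be larger.)

E[α(G)] ≥ 478/3 ≈ 159.333333.


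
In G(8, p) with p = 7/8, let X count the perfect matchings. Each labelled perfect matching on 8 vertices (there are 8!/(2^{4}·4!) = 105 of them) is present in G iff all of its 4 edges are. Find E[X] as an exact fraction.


K_8 has 8!/(2^{4}·4!) = 105 labelled perfect matchings.
For each such perfect matching H, let X_H = 1 if all 4 edges of H are present in G. Then P[X_H = 1] = p^{4} = (7/8)^{4} = 2401/4096.
By linearity of expectation: E[X] = Σ_H E[X_H] = 105 · p^{4} = 105 · 2401/4096 = 252105/4096.
Numerically: E[X] ≈ 61.5.

E[X] = 105 · (7/8)^{4} = 252105/4096 ≈ 61.5.


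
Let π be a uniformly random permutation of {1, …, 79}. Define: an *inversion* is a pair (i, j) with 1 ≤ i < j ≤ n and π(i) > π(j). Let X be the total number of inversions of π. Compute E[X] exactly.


Write X = Σ X_I over the C(79, 2) = 3081 pairs i < j, with X_I the indicator of one inversion.
There are 3081 indicators.
For each fixed pair i < j, the values π(i) and π(j) are two distinct elements of {1, …, 79} in uniformly random order; by symmetry P[π(i) > π(j)] = 1/2.
By linearity: E[X] = 3081 · (1/2) = C(79, 2) · (1/2) = 3081/2 = 3081/2 ≈ 1540.5000.

E[X] = 3081/2 = 1540.5000.


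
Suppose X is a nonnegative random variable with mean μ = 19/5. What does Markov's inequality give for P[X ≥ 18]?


μ = E[X] = 19/5, a = 18.
Markov: P[X ≥ 18] ≤ μ/a = (19/5)/18 = 19/90.
Numerically: ≈ 0.21111.
(Since a = 18 > μ = 3.80000, the bound 19/90 is < 1 and informative.)

P[X ≥ 18] ≤ 19/90 ≈ 0.21111.


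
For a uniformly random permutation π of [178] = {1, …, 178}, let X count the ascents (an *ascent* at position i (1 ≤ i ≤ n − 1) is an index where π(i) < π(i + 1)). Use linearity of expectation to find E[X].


Write X = Σ X_I over i = 1, …, 177, with X_I the indicator of one ascent.
There are 177 indicators.
For each fixed i, the pair (π(i), π(i+1)) is a uniformly random ordered pair of distinct values from {1, …, 178}; by symmetry P[π(i) < π(i+1)] = 1/2.
By linearity: E[X] = 177 · (1/2) = (178 − 1) · (1/2) = 177/2 ≈ 88.5000.

E[X] = 177/2 = 88.5000.


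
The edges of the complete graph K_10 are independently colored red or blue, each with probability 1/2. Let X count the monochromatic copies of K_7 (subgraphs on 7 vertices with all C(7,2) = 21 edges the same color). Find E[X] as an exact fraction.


Let X = Σ_S X_S over the C(10, 7) = 120 subsets S of size 7, where X_S = 1 if the K_7 on S is monochromatic.
For a fixed S, the K_7 on S has C(7, 2) = 21 edges. P[all 21 edges red] = (1/2)^21, and likewise for blue, so P[monochromatic] = 2·(1/2)^21 = 2^{1 − 21} = 1/1048576.
Summing: E[X] = C(10, 7) · 2^{1 − 21} = 120 · 1/1048576 = 15/131072.
Numerically: E[X] ≈ 0.000.

E[X] = C(10,7)·2^(1−C(7,2)) = 15/131072 ≈ 0.000.


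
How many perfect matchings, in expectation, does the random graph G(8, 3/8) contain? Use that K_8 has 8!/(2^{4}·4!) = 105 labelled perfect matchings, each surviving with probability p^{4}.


K_8 has 8!/(2^{4}·4!) = 105 labelled perfect matchings.
For each such perfect matching H, let X_H = 1 if all 4 edges of H are present in G. Then P[X_H = 1] = p^{4} = (3/8)^{4} = 81/4096.
Summing the indicators: E[X] = Σ_H E[X_H] = 105 · p^{4} = 105 · 81/4096 = 8505/4096.
Numerically: E[X] ≈ 2.08.

E[X] = 105 · (3/8)^{4} = 8505/4096 ≈ 2.08.


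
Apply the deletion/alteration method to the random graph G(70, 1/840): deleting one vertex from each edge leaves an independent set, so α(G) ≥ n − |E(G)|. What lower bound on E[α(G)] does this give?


E[|E(G)|] = C(70, 2)·p = 2415 · (1/840) = 23/8.
E[α(G)] ≥ n − E[|E(G)|] = 70 − 23/8 = 537/8.
Numerically: ≈ 67.12500.
(This is only a lower bound; the true E[α(G)] may be larger.)

E[α(G)] ≥ 537/8 ≈ 67.12500.


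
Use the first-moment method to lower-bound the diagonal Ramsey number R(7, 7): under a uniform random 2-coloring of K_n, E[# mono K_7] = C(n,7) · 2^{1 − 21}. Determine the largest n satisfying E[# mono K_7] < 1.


We need C(n, 7) · 2^{1 − 21} < 1, i.e. C(n, 7) < 2^{21 − 1} = 1048576.
Check values of n near the boundary:
  n = 25: C(25, 7) = 480700; 480700 < 1048576? YES
  n = 26: C(26, 7) = 657800; 657800 < 1048576? YES
  n = 27: C(27, 7) = 888030; 888030 < 1048576? YES
  n = 28: C(28, 7) = 1184040; 1184040 < 1048576? NO
The largest n with C(n, 7) < 1048576 is n = 27 (where E[X] = 444015/524288 ≈ 0.847). Hence R(7, 7) > 27, i.e. R(7, 7) ≥ 28.

Largest n = 27; hence R(7, 7) > 27.


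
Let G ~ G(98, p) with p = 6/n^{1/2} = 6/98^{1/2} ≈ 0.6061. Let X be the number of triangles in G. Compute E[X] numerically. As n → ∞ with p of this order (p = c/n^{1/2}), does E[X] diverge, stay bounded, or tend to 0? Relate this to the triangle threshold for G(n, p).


Number of potential triangles: C(98, 3) = 152096.
Each occurs with probability p³ ≈ (0.6061)³ ≈ 2.226459e-01.
By linearity: E[X] = C(98, 3)·p³ ≈ 152096 · 2.226459e-01 ≈ 33863.5458.
Since α = 1/2 < 1, p = c/n^{1/2} ≫ 1/n is above the triangle threshold p ~ 1/n. Asymptotically E[X] ~ (c³/6)·n^{3(1−α)} = (6³/6)·n^{1.5} → ∞; triangles are abundant w.h.p.

E[X] ≈ 33863.5458; in regime p = Θ(1/n^{1/2}) E[X] diverges (above the triangle threshold p ~ 1/n).


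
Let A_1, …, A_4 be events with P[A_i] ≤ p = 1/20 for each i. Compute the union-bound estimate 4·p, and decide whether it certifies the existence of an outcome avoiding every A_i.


Union bound: P[∪_{i=1}^{4} A_i] ≤ Σ_i P[A_i] ≤ 4·p = 4·(1/20) = 1/5.
Numerically: 1/5 ≈ 0.2000000.
Is 1/5 < 1? YES.
Since P[∪ A_i] ≤ 1/5 < 1, the complement has P[∩ A_i^c] ≥ 1 − 1/5 = 4/5 > 0, so some outcome avoids every A_i.

4·p = 1/5 ≈ 0.2000000; existence CERTIFIED by the union bound.


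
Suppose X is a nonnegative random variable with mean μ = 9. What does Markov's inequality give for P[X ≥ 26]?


μ = E[X] = 9, a = 26.
Markov: P[X ≥ 26] ≤ μ/a = (9)/26 = 9/26.
Numerically: ≈ 0.3462.
(Since a = 26 > μ = 9.0000, the bound 9/26 is < 1 and informative.)

P[X ≥ 26] ≤ 9/26 ≈ 0.3462.


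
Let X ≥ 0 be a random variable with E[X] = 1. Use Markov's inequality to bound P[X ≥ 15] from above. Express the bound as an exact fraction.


μ = E[X] = 1, a = 15.
Markov: P[X ≥ 15] ≤ μ/a = (1)/15 = 1/15.
Numerically: ≈ 0.0667.
(Since a = 15 > μ = 1.0000, the bound 1/15 is < 1 and informative.)

P[X ≥ 15] ≤ 1/15 ≈ 0.0667.


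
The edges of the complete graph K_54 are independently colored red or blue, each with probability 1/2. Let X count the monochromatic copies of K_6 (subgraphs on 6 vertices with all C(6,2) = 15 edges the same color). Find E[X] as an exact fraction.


Let X = Σ_S X_S over the C(54, 6) = 25827165 subsets S of size 6, where X_S = 1 if the K_6 on S is monochromatic.
For a fixed S, the K_6 on S has C(6, 2) = 15 edges. P[all 15 edges red] = (1/2)^15, and likewise for blue, so P[monochromatic] = 2·(1/2)^15 = 2^{1 − 15} = 1/16384.
Summing: E[X] = C(54, 6) · 2^{1 − 15} = 25827165 · 1/16384 = 25827165/16384.
Numerically: E[X] ≈ 1576.365051.

E[X] = C(54,6)·2^(1−C(6,2)) = 25827165/16384 ≈ 1576.365051.


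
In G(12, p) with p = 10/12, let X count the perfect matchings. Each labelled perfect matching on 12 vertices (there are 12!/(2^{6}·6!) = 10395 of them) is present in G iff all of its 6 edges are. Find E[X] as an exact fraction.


K_12 has 12!/(2^{6}·6!) = 10395 labelled perfect matchings.
For each such perfect matching H, let X_H = 1 if all 6 edges of H are present in G. Then P[X_H = 1] = p^{6} = (5/6)^{6} = 15625/46656.
By linearity of expectation: E[X] = Σ_H E[X_H] = 10395 · p^{6} = 10395 · 15625/46656 = 6015625/1728.
Numerically: E[X] ≈ 3481.26.

E[X] = 10395 · (5/6)^{6} = 6015625/1728 ≈ 3481.26.


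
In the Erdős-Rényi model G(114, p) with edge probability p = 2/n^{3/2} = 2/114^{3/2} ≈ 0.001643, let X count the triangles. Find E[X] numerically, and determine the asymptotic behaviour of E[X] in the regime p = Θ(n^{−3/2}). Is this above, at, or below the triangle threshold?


Number of potential triangles: C(114, 3) = 240464.
Each occurs with probability p³ ≈ (0.001643)³ ≈ 4.436272e-09.
By linearity: E[X] = C(114, 3)·p³ ≈ 240464 · 4.436272e-09 ≈ 0.0011.
Since α = 3/2 > 1, p = c/n^{3/2} = o(1/n) is below the triangle threshold p ~ 1/n. Asymptotically E[X] ~ (c³/6)·n^{3(1−α)} = (2³/6)·n^{-1.5} → 0, so by Markov's inequality G has no triangles w.h.p.

E[X] ≈ 0.0011; in regime p = Θ(1/n^{3/2}) E[X] tends to 0 (below the triangle threshold p ~ 1/n).


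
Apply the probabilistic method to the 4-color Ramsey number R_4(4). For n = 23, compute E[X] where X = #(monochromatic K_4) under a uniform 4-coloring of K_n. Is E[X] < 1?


E[X] = C(23, 4) · 4^{1 − 6} = 8855 · 4^{−5} = 8855/1024.
As a reduced fraction: E[X] = 8855/1024 ≈ 8.6475.
Is E[X] < 1? NO.
Since E[X] ≥ 1, the first-moment bound is inconclusive at n = 23; it does NOT by itself certify R_4(4) > 23.

E[X] = 8855/1024 ≈ 8.6475; E[X] ≥ 1; first-moment method inconclusive here.


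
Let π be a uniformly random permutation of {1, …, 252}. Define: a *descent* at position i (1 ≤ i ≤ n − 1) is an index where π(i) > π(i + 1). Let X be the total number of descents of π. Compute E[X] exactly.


Write X = Σ X_I over i = 1, …, 251, with X_I the indicator of one descent.
There are 251 indicators.
For each fixed i, the pair (π(i), π(i+1)) is a uniformly random ordered pair of distinct values from {1, …, 252}; by symmetry P[π(i) > π(i+1)] = 1/2.
By linearity: E[X] = 251 · (1/2) = (252 − 1) · (1/2) = 251/2 ≈ 125.500.

E[X] = 251/2 = 125.500.


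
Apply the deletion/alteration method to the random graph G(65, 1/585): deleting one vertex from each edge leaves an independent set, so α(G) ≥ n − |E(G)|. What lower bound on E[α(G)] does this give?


E[|E(G)|] = C(65, 2)·p = 2080 · (1/585) = 32/9.
E[α(G)] ≥ n − E[|E(G)|] = 65 − 32/9 = 553/9.
Numerically: ≈ 61.4444.
(This is only a lower bound; the true E[α(G)] may be larger.)

E[α(G)] ≥ 553/9 ≈ 61.4444.


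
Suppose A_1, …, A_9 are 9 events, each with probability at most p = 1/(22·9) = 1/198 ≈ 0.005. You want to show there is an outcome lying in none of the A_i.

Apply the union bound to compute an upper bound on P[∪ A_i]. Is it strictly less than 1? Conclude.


Union bound: P[∪_{i=1}^{9} A_i] ≤ Σ_i P[A_i] ≤ 9·p = 9·(1/198) = 1/22.
Numerically: 1/22 ≈ 0.045.
Is 1/22 < 1? YES.
Since P[∪ A_i] ≤ 1/22 < 1, the complement has P[∩ A_i^c] ≥ 1 − 1/22 = 21/22 > 0, so some outcome avoids every A_i.

9·p = 1/22 ≈ 0.045; existence CERTIFIED by the union bound.


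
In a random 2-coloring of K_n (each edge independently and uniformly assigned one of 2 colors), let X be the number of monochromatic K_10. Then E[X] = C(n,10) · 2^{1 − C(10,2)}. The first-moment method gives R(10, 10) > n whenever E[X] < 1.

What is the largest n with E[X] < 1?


We need C(n, 10) · 2^{1 − 45} < 1, i.e. C(n, 10) < 2^{45 − 1} = 17592186044416.
Check values of n near the boundary:
  n = 99: C(99, 10) = 15579278510796; 15579278510796 < 17592186044416? YES
  n = 100: C(100, 10) = 17310309456440; 17310309456440 < 17592186044416? YES
  n = 101: C(101, 10) = 19212541264840; 19212541264840 < 17592186044416? NO
  n = 102: C(102, 10) = 21300860967540; 21300860967540 < 17592186044416? NO
The largest n with C(n, 10) < 17592186044416 is n = 100 (where E[X] = 2163788682055/2199023255552 ≈ 0.9840). Hence R(10, 10) > 100, i.e. R(10, 10) ≥ 101.

Largest n = 100; hence R(10, 10) > 100.


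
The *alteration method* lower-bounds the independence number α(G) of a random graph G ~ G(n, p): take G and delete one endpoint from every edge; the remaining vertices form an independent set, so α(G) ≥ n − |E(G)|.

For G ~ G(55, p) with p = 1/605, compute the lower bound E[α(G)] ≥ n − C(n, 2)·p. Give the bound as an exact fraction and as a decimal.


E[|E(G)|] = C(55, 2)·p = 1485 · (1/605) = 27/11.
E[α(G)] ≥ n − E[|E(G)|] = 55 − 27/11 = 578/11.
Numerically: ≈ 52.54545.
(This is only a lower bound; the true E[α(G)] may be larger.)

E[α(G)] ≥ 578/11 ≈ 52.54545.


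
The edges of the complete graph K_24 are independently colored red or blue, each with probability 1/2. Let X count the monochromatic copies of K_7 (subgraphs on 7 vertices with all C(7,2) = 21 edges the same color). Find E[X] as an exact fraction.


Let X = Σ_S X_S over the C(24, 7) = 346104 subsets S of size 7, where X_S = 1 if the K_7 on S is monochromatic.
For a fixed S, the K_7 on S has C(7, 2) = 21 edges. P[all 21 edges red] = (1/2)^21, and likewise for blue, so P[monochromatic] = 2·(1/2)^21 = 2^{1 − 21} = 1/1048576.
By linearity: E[X] = C(24, 7) · 2^{1 − 21} = 346104 · 1/1048576 = 43263/131072.
Numerically: E[X] ≈ 0.330070.

E[X] = C(24,7)·2^(1−C(7,2)) = 43263/131072 ≈ 0.330070.


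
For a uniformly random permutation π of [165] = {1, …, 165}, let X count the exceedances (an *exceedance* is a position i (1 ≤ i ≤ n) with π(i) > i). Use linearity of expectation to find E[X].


Write X = Σ_{i=1}^{165} X_i, where X_i = 1_{π(i) > i}.
For each fixed i, π(i) is uniform over {1, …, 165} (marginal of a uniform permutation), so P[π(i) > i] = (n − i)/n. Summing: Σ_{i=1}^{165} (n − i)/n = (0 + 1 + … + 164)/165 = 165(165 − 1)/(2·165) = (165 − 1)/2.
Hence E[X] = Σ_{i=1}^{165} (165 − i)/165 = 82 ≈ 82.000.

E[X] = 82 = 82.000.


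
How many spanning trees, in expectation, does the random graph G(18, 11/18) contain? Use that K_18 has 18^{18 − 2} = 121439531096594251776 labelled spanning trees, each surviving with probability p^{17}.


K_18 has 18^{18 − 2} = 121439531096594251776 labelled spanning trees.
For each such spanning tree H, let X_H = 1 if all 17 edges of H are present in G. Then P[X_H = 1] = p^{17} = (11/18)^{17} = 505447028499293771/2185911559738696531968.
Summing the indicators: E[X] = Σ_H E[X_H] = 121439531096594251776 · p^{17} = 121439531096594251776 · 505447028499293771/2185911559738696531968 = 505447028499293771/18.
Numerically: E[X] ≈ 2.808e+16.

E[X] = 121439531096594251776 · (11/18)^{17} = 505447028499293771/18 ≈ 2.808e+16.


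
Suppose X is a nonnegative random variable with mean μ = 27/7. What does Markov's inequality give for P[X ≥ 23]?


μ = E[X] = 27/7, a = 23.
Markov: P[X ≥ 23] ≤ μ/a = (27/7)/23 = 27/161.
Numerically: ≈ 0.168.
(Since a = 23 > μ = 3.857, the bound 27/161 is < 1 and informative.)

P[X ≥ 23] ≤ 27/161 ≈ 0.168.


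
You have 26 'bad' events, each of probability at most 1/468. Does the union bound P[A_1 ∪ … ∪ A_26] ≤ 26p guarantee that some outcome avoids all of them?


Union bound: P[∪_{i=1}^{26} A_i] ≤ Σ_i P[A_i] ≤ 26·p = 26·(1/468) = 1/18.
Numerically: 1/18 ≈ 0.0555556.
Is 1/18 < 1? YES.
Since P[∪ A_i] ≤ 1/18 < 1, the complement has P[∩ A_i^c] ≥ 1 − 1/18 = 17/18 > 0, so some outcome avoids every A_i.

26·p = 1/18 ≈ 0.0555556; existence CERTIFIED by the union bound.


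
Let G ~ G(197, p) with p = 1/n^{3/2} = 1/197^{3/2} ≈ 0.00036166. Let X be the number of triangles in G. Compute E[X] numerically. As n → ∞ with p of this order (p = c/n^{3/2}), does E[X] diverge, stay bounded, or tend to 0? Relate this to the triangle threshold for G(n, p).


Number of potential triangles: C(197, 3) = 1254890.
Each occurs with probability p³ ≈ (0.00036166)³ ≈ 4.7304448e-11.
By linearity: E[X] = C(197, 3)·p³ ≈ 1254890 · 4.7304448e-11 ≈ 0.00006.
Since α = 3/2 > 1, p = c/n^{3/2} = o(1/n) is below the triangle threshold p ~ 1/n. Asymptotically E[X] ~ (c³/6)·n^{3(1−α)} = (1³/6)·n^{-1.5} → 0, so by Markov's inequality G has no triangles w.h.p.

E[X] ≈ 0.00006; in regime p = Θ(1/n^{3/2}) E[X] tends to 0 (below the triangle threshold p ~ 1/n).


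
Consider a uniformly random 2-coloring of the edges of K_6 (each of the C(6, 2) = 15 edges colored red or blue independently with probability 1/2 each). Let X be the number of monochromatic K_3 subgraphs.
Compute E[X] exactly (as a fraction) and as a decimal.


Let X = Σ_S X_S over the C(6, 3) = 20 subsets S of size 3, where X_S = 1 if the K_3 on S is monochromatic.
For a fixed S, the K_3 on S has C(3, 2) = 3 edges. P[all 3 edges red] = (1/2)^3, and likewise for blue, so P[monochromatic] = 2·(1/2)^3 = 2^{1 − 3} = 1/4.
By linearity of expectation: E[X] = C(6, 3) · 2^{1 − 3} = 20 · 1/4 = 5.
Numerically: E[X] ≈ 5.0000.

E[X] = C(6,3)·2^(1−C(3,2)) = 5 ≈ 5.0000.


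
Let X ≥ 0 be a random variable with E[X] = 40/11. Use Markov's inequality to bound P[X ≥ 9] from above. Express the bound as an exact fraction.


μ = E[X] = 40/11, a = 9.
Markov: P[X ≥ 9] ≤ μ/a = (40/11)/9 = 40/99.
Numerically: ≈ 0.404040.
(Since a = 9 > μ = 3.636364, the bound 40/99 is < 1 and informative.)

P[X ≥ 9] ≤ 40/99 ≈ 0.404040.


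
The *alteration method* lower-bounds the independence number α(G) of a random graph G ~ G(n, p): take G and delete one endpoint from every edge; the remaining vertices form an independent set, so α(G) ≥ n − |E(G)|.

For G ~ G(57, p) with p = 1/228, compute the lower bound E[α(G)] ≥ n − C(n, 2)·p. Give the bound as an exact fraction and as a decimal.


E[|E(G)|] = C(57, 2)·p = 1596 · (1/228) = 7.
E[α(G)] ≥ n − E[|E(G)|] = 57 − 7 = 50.
Numerically: ≈ 50.000.
(This is only a lower bound; the true E[α(G)] may be larger.)

E[α(G)] ≥ 50 ≈ 50.000.


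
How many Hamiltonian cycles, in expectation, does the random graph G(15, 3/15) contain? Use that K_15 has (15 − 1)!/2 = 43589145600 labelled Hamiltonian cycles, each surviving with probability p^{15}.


K_15 has (15 − 1)!/2 = 43589145600 labelled Hamiltonian cycles.
For each such Hamiltonian cycle H, let X_H = 1 if all 15 edges of H are present in G. Then P[X_H = 1] = p^{15} = (1/5)^{15} = 1/30517578125.
By linearity of expectation: E[X] = Σ_H E[X_H] = 43589145600 · p^{15} = 43589145600 · 1/30517578125 = 1743565824/1220703125.
Numerically: E[X] ≈ 1.42833.

E[X] = 43589145600 · (1/5)^{15} = 1743565824/1220703125 ≈ 1.42833.


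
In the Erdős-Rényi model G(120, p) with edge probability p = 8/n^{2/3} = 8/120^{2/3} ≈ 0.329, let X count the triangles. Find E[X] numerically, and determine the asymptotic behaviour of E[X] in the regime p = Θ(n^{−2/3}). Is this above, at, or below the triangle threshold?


Number of potential triangles: C(120, 3) = 280840.
Each occurs with probability p³ ≈ (0.329)³ ≈ 3.55556e-02.
By linearity: E[X] = C(120, 3)·p³ ≈ 280840 · 3.55556e-02 ≈ 9985.422.
Since α = 2/3 < 1, p = c/n^{2/3} ≫ 1/n is above the triangle threshold p ~ 1/n. Asymptotically E[X] ~ (c³/6)·n^{3(1−α)} = (8³/6)·n^{1} → ∞; triangles are abundant w.h.p.

E[X] ≈ 9985.422; in regime p = Θ(1/n^{2/3}) E[X] diverges (above the triangle threshold p ~ 1/n).


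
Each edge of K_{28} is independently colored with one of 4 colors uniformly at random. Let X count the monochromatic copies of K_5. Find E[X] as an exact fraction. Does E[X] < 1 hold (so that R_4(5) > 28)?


E[X] = C(28, 5) · 4^{1 − 10} = 98280 · 4^{−9} = 98280/262144.
As a reduced fraction: E[X] = 12285/32768 ≈ 0.3749.
Is E[X] < 1? YES.
Since E[X] < 1, there exists a 4-coloring of K_{28} with no monochromatic K_5; hence R_4(5) > 28.

E[X] = 12285/32768 ≈ 0.3749; E[X] < 1, so R_4(5) > 28.


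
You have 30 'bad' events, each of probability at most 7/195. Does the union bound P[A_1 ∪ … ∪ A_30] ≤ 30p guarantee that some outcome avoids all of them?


Union bound: P[∪_{i=1}^{30} A_i] ≤ Σ_i P[A_i] ≤ 30·p = 30·(7/195) = 14/13.
Numerically: 14/13 ≈ 1.076923.
Is 14/13 < 1? NO.
Since the bound 14/13 is ≥ 1, the union bound is uninformative here; it does NOT by itself certify existence.

30·p = 14/13 ≈ 1.076923; existence NOT certified by the union bound.


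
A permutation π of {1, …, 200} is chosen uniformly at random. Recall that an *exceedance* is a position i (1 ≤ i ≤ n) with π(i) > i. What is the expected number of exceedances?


Write X = Σ_{i=1}^{200} X_i, where X_i = 1_{π(i) > i}.
For each fixed i, π(i) is uniform over {1, …, 200} (marginal of a uniform permutation), so P[π(i) > i] = (n − i)/n. Summing: Σ_{i=1}^{200} (n − i)/n = (0 + 1 + … + 199)/200 = 200(200 − 1)/(2·200) = (200 − 1)/2.
Hence E[X] = Σ_{i=1}^{200} (200 − i)/200 = 199/2 ≈ 99.5000.

E[X] = 199/2 = 99.5000.


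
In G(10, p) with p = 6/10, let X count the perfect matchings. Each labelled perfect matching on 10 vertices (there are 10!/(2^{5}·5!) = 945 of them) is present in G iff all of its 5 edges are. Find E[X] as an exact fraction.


K_10 has 10!/(2^{5}·5!) = 945 labelled perfect matchings.
For each such perfect matching H, let X_H = 1 if all 5 edges of H are present in G. Then P[X_H = 1] = p^{5} = (3/5)^{5} = 243/3125.
By linearity of expectation: E[X] = Σ_H E[X_H] = 945 · p^{5} = 945 · 243/3125 = 45927/625.
Numerically: E[X] ≈ 73.483.

E[X] = 945 · (3/5)^{5} = 45927/625 ≈ 73.483.


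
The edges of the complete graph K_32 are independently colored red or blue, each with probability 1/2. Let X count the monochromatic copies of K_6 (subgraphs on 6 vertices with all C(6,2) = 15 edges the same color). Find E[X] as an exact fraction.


Let X = Σ_S X_S over the C(32, 6) = 906192 subsets S of size 6, where X_S = 1 if the K_6 on S is monochromatic.
For a fixed S, the K_6 on S has C(6, 2) = 15 edges. P[all 15 edges red] = (1/2)^15, and likewise for blue, so P[monochromatic] = 2·(1/2)^15 = 2^{1 − 15} = 1/16384.
By linearity of expectation: E[X] = C(32, 6) · 2^{1 − 15} = 906192 · 1/16384 = 56637/1024.
Numerically: E[X] ≈ 55.3096.

E[X] = C(32,6)·2^(1−C(6,2)) = 56637/1024 ≈ 55.3096.
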